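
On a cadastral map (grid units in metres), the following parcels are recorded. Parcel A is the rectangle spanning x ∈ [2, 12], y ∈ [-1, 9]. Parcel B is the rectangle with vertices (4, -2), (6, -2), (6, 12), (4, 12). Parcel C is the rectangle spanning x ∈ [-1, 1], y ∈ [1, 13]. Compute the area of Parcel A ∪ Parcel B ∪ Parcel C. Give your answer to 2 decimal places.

By inclusion–exclusion:
Individual areas: |Parcel A| = 100, |Parcel B| = 28, |Parcel C| = 24.
|Parcel A∩Parcel B|: x∈[4,6], y∈[-1,9] → 2·10 = 20.
|Parcel A∩Parcel C| = 0 (no overlap).
|Parcel B∩Parcel C| = 0 (no overlap).
|Parcel A∩Parcel B∩Parcel C| = 0.
|Parcel A ∪ Parcel B ∪ Parcel C| = 152 − 20 + 0 = 132.00.

132.00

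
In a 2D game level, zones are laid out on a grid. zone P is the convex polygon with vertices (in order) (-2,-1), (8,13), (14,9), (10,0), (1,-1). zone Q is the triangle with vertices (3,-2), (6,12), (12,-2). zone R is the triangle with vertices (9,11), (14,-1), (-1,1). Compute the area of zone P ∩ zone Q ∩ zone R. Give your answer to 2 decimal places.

The intersection is the polygon with vertices (10.582,1.309), (10,0), (8.091,-0.212), (3.514,0.398), (4.909,6.909), (7.2,9.2).
By the shoelace formula its area is 40.72.

40.72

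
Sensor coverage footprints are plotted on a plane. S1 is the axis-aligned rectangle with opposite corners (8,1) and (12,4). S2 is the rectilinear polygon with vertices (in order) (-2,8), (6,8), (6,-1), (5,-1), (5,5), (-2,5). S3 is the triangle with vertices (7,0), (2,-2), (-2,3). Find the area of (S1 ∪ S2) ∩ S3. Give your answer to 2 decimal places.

The region (S1 ∪ S2) ∩ S3 is the polygon with vertices (6,-0.4), (5,-0.8), (5,0.667), (6,0.333).
By the shoelace formula its area is 1.10.

1.10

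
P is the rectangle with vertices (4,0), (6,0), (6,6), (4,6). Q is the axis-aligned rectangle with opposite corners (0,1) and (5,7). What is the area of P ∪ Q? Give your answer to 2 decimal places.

By inclusion–exclusion:
Individual areas: |P| = 12, |Q| = 30.
|P∩Q|: x∈[4,5], y∈[1,6] → 1·5 = 5.
|P ∪ Q| = 42 − 5 = 37.00.

37.00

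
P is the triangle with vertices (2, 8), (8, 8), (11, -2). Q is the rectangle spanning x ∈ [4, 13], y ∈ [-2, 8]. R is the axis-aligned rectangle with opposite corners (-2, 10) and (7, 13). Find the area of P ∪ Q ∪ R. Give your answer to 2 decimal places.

By inclusion–exclusion:
Individual areas: |P| = 30, |Q| = 90, |R| = 27.
|P∩Q| = 27.7778.
|P∩R| = 0.
|Q∩R| = 0 (no overlap).
|P∩Q∩R| = 0.
|P ∪ Q ∪ R| = 147 − 27.7778 + 0 = 119.22.

119.22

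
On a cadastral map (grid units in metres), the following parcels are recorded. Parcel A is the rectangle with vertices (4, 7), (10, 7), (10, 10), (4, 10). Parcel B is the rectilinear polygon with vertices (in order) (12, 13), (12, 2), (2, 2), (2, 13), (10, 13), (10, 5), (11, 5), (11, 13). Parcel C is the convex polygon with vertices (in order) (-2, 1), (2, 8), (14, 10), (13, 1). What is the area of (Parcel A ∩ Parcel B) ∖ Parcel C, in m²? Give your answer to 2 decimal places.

|Parcel A ∩ Parcel B| = 18.
|(Parcel A ∩ Parcel B) ∩ Parcel C| = 11.
|(Parcel A ∩ Parcel B) ∖ Parcel C| = 18 − 11 = 7.00.

7.00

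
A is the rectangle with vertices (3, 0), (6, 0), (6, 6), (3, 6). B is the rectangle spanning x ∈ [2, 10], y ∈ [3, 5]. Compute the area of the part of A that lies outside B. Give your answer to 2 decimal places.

12.00

|A∩B|: x∈[3,6], y∈[3,5] → 3·2 = 6.
|A| = 18.
|A ∖ B| = |A| − |A∩B| = 18 − 6 = 12.00.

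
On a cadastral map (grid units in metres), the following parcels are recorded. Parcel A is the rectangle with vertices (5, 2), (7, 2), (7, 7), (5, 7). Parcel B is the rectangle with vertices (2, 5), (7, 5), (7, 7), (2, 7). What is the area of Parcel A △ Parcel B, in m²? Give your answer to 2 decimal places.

12.00

|Parcel A∩Parcel B|: x∈[5,7], y∈[5,7] → 2·2 = 4.
|Parcel A △ Parcel B| = |Parcel A| + |Parcel B| − 2·|Parcel A∩Parcel B| = 10 + 10 − 8 = 12.00.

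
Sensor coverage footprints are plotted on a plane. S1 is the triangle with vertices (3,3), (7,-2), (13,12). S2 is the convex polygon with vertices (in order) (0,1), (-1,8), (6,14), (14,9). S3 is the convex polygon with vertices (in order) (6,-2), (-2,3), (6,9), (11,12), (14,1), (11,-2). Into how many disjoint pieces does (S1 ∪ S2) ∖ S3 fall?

(S1 ∪ S2) ∖ S3 splits into 3 disjoint pieces (area 0.2792, area 41.4138, area 3.866).

3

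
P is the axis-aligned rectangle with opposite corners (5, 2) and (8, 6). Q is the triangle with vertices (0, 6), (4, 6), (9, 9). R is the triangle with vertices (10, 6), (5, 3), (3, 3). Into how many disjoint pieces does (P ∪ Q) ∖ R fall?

3

(P ∪ Q) ∖ R splits into 3 disjoint pieces (area 5.7, area 4.5, area 6).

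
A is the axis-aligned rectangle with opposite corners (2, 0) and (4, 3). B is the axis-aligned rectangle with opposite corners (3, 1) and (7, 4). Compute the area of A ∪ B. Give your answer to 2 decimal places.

16.00

By inclusion–exclusion:
Individual areas: |A| = 6, |B| = 12.
|A∩B|: x∈[3,4], y∈[1,3] → 1·2 = 2.
|A ∪ B| = 18 − 2 = 16.00.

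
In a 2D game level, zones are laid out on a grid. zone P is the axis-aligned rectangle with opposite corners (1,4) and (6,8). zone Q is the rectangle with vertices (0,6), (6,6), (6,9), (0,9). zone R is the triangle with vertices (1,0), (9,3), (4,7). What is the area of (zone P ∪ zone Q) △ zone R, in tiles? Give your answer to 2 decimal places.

|zone P ∪ zone Q| = 28.
|(zone P ∪ zone Q) ∩ zone R| = 6.3286.
|(zone P ∪ zone Q) △ zone R| = 28 + 23.5 − 12.6571 = 38.84.

38.84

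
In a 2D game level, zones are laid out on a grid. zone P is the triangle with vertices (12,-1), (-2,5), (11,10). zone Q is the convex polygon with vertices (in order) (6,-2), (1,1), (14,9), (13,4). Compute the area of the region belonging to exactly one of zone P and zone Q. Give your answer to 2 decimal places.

72.86

|zone P| = 74, |zone Q| = 54, |zone P∩zone Q| = 27.5697.
|zone P △ zone Q| = |zone P| + |zone Q| − 2·|zone P∩zone Q| = 74 + 54 − 55.1394 = 72.86.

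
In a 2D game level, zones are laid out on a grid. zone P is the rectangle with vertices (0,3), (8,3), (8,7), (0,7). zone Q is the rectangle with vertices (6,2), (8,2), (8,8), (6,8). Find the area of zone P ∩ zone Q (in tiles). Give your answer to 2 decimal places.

8.00

|zone P∩zone Q|: x∈[6,8], y∈[3,7] → 2·4 = 8.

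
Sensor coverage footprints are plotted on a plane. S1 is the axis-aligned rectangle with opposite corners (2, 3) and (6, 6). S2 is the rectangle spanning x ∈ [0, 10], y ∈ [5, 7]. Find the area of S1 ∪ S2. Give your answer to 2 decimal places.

28.00

By inclusion–exclusion:
Individual areas: |S1| = 12, |S2| = 20.
|S1∩S2|: x∈[2,6], y∈[5,6] → 4·1 = 4.
|S1 ∪ S2| = 32 − 4 = 28.00.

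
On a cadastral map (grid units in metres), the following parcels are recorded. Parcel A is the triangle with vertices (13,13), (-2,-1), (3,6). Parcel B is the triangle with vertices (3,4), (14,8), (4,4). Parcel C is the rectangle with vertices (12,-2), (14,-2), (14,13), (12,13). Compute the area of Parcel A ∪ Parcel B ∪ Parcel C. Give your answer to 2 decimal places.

49.27

By inclusion–exclusion:
Individual areas: |Parcel A| = 17.5, |Parcel B| = 2, |Parcel C| = 30.
|Parcel A∩Parcel B| = 0.038.
|Parcel A∩Parcel C| = 0.1167.
|Parcel B∩Parcel C| = 0.0727.
|Parcel A∩Parcel B∩Parcel C| = 0.
|Parcel A ∪ Parcel B ∪ Parcel C| = 49.5 − 0.2274 + 0 = 49.27.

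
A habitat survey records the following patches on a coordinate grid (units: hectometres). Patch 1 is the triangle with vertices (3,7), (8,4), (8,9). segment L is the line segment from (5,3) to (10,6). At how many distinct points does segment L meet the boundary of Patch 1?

2

The segment meets the boundary at (8,4.8), (7.333,4.4).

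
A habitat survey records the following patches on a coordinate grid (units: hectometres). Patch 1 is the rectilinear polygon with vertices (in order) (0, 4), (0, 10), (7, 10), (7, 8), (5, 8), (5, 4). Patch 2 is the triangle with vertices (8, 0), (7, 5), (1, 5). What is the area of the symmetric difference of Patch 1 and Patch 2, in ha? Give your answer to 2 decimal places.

42.40

|Patch 1| = 34, |Patch 2| = 15, |Patch 1∩Patch 2| = 3.3.
|Patch 1 △ Patch 2| = |Patch 1| + |Patch 2| − 2·|Patch 1∩Patch 2| = 34 + 15 − 6.6 = 42.40.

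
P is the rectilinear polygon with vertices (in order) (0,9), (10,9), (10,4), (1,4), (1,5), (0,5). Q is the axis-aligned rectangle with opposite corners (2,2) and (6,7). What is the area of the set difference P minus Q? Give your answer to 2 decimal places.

37.00

|P| = 49, |P∩Q| = 12.
|P ∖ Q| = |P| − |P∩Q| = 49 − 12 = 37.00.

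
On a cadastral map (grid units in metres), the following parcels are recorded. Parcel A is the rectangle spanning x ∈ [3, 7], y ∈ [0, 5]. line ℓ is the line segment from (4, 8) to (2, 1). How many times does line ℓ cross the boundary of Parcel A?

The segment meets the boundary at (3,4.5), (3.143,5).

2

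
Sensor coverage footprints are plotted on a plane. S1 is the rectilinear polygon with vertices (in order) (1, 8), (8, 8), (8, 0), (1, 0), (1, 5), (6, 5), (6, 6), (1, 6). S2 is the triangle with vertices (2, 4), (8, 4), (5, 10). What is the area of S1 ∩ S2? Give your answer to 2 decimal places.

12.75

The intersection is the polygon with vertices (6,8), (8,4), (2,4), (2.5,5), (6,5), (6,6), (3,6), (4,8).
By the shoelace formula its area is 12.75.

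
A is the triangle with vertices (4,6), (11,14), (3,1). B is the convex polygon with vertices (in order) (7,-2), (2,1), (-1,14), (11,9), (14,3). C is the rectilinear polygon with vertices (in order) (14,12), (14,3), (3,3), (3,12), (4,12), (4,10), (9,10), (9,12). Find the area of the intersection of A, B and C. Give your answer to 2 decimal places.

The intersection is the polygon with vertices (4.231,3), (3.4,3), (4,6), (7.5,10), (8.539,10).
By the shoelace formula its area is 10.59.

10.59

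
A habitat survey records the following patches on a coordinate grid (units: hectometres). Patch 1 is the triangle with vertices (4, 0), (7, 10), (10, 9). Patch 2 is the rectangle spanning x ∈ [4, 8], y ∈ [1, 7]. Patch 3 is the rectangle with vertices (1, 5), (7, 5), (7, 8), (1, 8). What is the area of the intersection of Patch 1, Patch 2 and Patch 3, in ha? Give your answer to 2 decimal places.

2.40

The intersection is the polygon with vertices (7,7), (7,5), (5.5,5), (6.1,7).
By the shoelace formula its area is 2.40.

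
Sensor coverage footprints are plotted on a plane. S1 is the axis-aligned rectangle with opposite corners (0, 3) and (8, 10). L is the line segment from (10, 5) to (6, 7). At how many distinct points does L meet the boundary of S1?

The segment meets the boundary at (8,6).

1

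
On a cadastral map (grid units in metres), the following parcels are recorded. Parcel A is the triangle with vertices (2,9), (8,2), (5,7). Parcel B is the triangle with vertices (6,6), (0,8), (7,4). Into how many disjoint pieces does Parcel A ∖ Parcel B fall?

Parcel A ∖ Parcel B splits into 2 disjoint pieces (area 2, area 0.7826).

2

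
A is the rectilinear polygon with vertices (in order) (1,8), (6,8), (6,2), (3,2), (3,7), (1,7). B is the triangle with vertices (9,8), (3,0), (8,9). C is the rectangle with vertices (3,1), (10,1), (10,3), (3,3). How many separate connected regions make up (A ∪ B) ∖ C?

2

(A ∪ B) ∖ C splits into 2 disjoint pieces (area 21.9, area 0.0972).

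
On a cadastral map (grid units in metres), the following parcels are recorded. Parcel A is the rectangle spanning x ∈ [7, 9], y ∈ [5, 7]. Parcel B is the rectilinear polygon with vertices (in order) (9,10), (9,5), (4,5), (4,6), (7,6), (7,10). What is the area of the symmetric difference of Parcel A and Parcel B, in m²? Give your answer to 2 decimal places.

9.00

|Parcel A| = 4, |Parcel B| = 13, |Parcel A∩Parcel B| = 4.
|Parcel A △ Parcel B| = |Parcel A| + |Parcel B| − 2·|Parcel A∩Parcel B| = 4 + 13 − 8 = 9.00.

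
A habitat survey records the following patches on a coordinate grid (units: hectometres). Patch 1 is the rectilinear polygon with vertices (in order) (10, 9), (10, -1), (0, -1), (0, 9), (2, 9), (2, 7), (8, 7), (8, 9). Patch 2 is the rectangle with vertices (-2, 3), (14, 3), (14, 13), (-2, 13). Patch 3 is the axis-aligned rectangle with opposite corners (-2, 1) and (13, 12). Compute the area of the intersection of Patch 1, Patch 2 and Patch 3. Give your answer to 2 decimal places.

48.00

The intersection is the polygon with vertices (0,3), (0,9), (2,9), (2,7), (8,7), (8,9), (10,9), (10,3).
By the shoelace formula its area is 48.00.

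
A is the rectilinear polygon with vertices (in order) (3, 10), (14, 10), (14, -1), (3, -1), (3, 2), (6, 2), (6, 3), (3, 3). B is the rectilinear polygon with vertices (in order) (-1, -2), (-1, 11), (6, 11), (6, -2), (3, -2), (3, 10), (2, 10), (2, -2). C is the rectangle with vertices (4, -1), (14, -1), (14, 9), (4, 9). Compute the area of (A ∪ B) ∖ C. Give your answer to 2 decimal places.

67.00

|A ∪ B| = 167.
|(A ∪ B) ∩ C| = 100.
|(A ∪ B) ∖ C| = 167 − 100 = 67.00.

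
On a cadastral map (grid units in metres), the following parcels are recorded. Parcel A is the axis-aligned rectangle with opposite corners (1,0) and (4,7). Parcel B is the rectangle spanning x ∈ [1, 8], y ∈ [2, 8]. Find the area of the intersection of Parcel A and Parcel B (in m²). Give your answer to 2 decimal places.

15.00

|Parcel A∩Parcel B|: x∈[1,4], y∈[2,7] → 3·5 = 15.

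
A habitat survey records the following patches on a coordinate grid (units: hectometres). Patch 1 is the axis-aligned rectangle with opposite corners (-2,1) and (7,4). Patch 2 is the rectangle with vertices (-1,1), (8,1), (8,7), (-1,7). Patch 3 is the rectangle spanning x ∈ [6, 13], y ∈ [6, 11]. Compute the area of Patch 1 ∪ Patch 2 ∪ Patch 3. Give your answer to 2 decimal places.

90.00

By inclusion–exclusion:
Individual areas: |Patch 1| = 27, |Patch 2| = 54, |Patch 3| = 35.
|Patch 1∩Patch 2|: x∈[-1,7], y∈[1,4] → 8·3 = 24.
|Patch 1∩Patch 3| = 0 (no overlap).
|Patch 2∩Patch 3|: x∈[6,8], y∈[6,7] → 2·1 = 2.
|Patch 1∩Patch 2∩Patch 3| = 0.
|Patch 1 ∪ Patch 2 ∪ Patch 3| = 116 − 26 + 0 = 90.00.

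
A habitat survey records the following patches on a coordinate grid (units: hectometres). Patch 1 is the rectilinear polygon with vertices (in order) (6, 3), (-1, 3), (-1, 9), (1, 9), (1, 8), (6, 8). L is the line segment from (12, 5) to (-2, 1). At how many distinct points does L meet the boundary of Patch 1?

The segment meets the boundary at (5,3), (6,3.286).

2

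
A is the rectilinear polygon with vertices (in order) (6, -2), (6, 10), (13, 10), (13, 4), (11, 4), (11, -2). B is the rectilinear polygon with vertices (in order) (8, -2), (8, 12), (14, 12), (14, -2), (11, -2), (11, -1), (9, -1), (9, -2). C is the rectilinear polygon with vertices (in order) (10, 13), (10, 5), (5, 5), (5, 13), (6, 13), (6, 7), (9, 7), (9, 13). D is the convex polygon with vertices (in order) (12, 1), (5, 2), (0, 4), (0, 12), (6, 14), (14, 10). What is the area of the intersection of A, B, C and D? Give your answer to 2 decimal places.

7.00

The intersection is the polygon with vertices (9,7), (9,10), (10,10), (10,5), (8,5), (8,7).
By the shoelace formula its area is 7.00.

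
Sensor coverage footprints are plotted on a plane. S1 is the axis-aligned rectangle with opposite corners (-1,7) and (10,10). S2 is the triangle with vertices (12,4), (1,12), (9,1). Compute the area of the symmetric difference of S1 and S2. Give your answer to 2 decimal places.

47.90

|S1| = 33, |S2| = 28.5, |S1∩S2| = 6.8011.
|S1 △ S2| = |S1| + |S2| − 2·|S1∩S2| = 33 + 28.5 − 13.6023 = 47.90.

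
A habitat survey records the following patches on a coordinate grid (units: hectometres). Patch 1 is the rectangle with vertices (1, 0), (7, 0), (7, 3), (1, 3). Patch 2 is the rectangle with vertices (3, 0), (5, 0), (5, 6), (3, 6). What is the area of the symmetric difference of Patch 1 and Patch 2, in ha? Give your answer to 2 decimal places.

18.00

|Patch 1∩Patch 2|: x∈[3,5], y∈[0,3] → 2·3 = 6.
|Patch 1 △ Patch 2| = |Patch 1| + |Patch 2| − 2·|Patch 1∩Patch 2| = 18 + 12 − 12 = 18.00.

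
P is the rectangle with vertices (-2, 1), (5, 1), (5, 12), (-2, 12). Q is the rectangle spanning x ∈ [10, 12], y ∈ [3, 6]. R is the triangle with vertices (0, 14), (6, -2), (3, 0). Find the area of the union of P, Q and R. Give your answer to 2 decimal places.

87.74

By inclusion–exclusion:
Individual areas: |P| = 77, |Q| = 6, |R| = 18.
|P∩Q| = 0 (no overlap).
|P∩R| = 13.2589.
|Q∩R| = 0.
|P∩Q∩R| = 0.
|P ∪ Q ∪ R| = 101 − 13.2589 + 0 = 87.74.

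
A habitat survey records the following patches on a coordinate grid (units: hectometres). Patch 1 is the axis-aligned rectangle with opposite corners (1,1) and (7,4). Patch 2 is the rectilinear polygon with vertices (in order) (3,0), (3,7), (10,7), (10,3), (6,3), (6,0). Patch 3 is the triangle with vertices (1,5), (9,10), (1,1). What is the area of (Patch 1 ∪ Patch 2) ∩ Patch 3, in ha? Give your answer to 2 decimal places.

The region (Patch 1 ∪ Patch 2) ∩ Patch 3 is the polygon with vertices (1,4), (3,4), (3,6.25), (4.2,7), (6.333,7), (1,1).
By the shoelace formula its area is 9.55.

9.55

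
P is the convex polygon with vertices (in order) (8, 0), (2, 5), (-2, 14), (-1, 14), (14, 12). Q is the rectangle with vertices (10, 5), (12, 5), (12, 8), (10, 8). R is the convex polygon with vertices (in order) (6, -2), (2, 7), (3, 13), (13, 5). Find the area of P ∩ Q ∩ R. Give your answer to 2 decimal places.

1.81

The intersection is the polygon with vertices (10,5), (10,7.4), (11.214,6.429), (10.5,5).
By the shoelace formula its area is 1.81.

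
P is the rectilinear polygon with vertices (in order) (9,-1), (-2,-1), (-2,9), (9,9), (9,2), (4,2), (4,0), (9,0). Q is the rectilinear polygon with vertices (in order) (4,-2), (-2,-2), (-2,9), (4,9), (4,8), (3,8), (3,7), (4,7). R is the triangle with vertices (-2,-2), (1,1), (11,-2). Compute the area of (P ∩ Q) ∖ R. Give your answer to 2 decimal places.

|P ∩ Q| = 59.
|(P ∩ Q) ∩ R| = 6.65.
|(P ∩ Q) ∖ R| = 59 − 6.65 = 52.35.

52.35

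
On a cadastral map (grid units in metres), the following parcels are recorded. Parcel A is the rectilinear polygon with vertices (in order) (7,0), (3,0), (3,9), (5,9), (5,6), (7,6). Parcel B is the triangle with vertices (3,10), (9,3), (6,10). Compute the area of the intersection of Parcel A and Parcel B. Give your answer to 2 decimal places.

0.95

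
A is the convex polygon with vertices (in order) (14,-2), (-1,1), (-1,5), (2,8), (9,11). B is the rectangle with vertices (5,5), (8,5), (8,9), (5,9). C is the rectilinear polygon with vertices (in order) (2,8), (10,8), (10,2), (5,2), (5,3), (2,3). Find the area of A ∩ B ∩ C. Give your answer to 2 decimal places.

The intersection is the polygon with vertices (5,8), (8,8), (8,5), (5,5).
By the shoelace formula its area is 9.00.

9.00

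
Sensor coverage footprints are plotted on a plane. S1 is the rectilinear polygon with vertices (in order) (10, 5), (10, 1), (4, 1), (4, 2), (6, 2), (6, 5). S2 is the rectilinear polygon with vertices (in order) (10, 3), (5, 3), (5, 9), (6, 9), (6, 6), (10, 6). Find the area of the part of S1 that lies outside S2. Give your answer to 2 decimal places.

10.00

|S1| = 18, |S1∩S2| = 8.
|S1 ∖ S2| = |S1| − |S1∩S2| = 18 − 8 = 10.00.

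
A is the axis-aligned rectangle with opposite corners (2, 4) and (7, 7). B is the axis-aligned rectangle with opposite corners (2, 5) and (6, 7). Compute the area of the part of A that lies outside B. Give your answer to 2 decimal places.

7.00

|A∩B|: x∈[2,6], y∈[5,7] → 4·2 = 8.
|A| = 15.
|A ∖ B| = |A| − |A∩B| = 15 − 8 = 7.00.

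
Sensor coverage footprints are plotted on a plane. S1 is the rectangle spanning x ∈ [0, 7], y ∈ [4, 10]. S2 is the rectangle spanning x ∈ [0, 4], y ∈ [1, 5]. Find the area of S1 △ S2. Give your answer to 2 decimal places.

50.00

|S1∩S2|: x∈[0,4], y∈[4,5] → 4·1 = 4.
|S1 △ S2| = |S1| + |S2| − 2·|S1∩S2| = 42 + 16 − 8 = 50.00.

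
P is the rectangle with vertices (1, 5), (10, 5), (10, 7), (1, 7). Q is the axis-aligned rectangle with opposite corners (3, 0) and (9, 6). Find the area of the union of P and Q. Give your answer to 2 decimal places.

By inclusion–exclusion:
Individual areas: |P| = 18, |Q| = 36.
|P∩Q|: x∈[3,9], y∈[5,6] → 6·1 = 6.
|P ∪ Q| = 54 − 6 = 48.00.

48.00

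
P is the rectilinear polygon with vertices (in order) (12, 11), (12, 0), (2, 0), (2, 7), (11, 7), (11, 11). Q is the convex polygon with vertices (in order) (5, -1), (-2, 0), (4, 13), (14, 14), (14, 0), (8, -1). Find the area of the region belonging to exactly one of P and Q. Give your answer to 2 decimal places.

|P| = 74, |Q| = 183.5, |P∩Q| = 74.
|P △ Q| = |P| + |Q| − 2·|P∩Q| = 74 + 183.5 − 148 = 109.50.

109.50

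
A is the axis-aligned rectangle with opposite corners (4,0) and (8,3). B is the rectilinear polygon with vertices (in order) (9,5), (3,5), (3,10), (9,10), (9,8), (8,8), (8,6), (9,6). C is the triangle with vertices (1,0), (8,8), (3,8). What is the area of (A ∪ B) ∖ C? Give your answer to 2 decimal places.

|A ∪ B| = 40.
|(A ∪ B) ∩ C| = 11.0625.
|(A ∪ B) ∖ C| = 40 − 11.0625 = 28.94.

28.94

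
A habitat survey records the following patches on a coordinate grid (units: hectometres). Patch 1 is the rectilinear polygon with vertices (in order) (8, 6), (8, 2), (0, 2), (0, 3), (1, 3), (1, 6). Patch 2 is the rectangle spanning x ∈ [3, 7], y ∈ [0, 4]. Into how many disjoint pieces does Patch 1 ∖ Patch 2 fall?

Patch 1 ∖ Patch 2 is a single connected region.

1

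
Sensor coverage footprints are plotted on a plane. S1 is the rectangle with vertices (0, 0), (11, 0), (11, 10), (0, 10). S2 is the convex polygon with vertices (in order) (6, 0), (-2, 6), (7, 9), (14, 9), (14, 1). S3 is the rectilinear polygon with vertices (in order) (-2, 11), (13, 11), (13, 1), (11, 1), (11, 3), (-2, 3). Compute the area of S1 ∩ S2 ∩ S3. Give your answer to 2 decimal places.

56.33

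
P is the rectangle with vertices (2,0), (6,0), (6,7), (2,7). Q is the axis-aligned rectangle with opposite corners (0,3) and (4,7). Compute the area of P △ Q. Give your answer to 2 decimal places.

|P∩Q|: x∈[2,4], y∈[3,7] → 2·4 = 8.
|P △ Q| = |P| + |Q| − 2·|P∩Q| = 28 + 16 − 16 = 28.00.

28.00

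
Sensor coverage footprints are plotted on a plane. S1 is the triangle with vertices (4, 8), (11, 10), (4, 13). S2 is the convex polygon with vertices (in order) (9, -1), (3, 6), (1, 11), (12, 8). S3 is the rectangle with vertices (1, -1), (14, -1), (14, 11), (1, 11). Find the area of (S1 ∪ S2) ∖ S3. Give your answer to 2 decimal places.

4.67

|S1 ∪ S2| = 75.2378.
|(S1 ∪ S2) ∩ S3| = 70.5712.
|(S1 ∪ S2) ∖ S3| = 75.2378 − 70.5712 = 4.67.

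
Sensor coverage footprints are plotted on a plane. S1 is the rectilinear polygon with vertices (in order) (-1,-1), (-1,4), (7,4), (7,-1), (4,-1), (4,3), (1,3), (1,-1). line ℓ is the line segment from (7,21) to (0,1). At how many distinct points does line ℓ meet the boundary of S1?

1

The segment meets the boundary at (1.05,4).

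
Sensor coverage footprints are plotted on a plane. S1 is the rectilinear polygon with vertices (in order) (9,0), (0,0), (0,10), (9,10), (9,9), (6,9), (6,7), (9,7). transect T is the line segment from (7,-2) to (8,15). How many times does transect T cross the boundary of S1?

The segment meets the boundary at (7.706,10), (7.647,9), (7.529,7), (7.118,0).

4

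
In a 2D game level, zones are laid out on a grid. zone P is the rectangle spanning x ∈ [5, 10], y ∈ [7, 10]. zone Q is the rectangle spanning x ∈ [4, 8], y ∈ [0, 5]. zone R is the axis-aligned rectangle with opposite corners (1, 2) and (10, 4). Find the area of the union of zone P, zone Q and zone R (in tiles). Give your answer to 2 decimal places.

By inclusion–exclusion:
Individual areas: |zone P| = 15, |zone Q| = 20, |zone R| = 18.
|zone P∩zone Q| = 0 (no overlap).
|zone P∩zone R| = 0 (no overlap).
|zone Q∩zone R|: x∈[4,8], y∈[2,4] → 4·2 = 8.
|zone P∩zone Q∩zone R| = 0.
|zone P ∪ zone Q ∪ zone R| = 53 − 8 + 0 = 45.00.

45.00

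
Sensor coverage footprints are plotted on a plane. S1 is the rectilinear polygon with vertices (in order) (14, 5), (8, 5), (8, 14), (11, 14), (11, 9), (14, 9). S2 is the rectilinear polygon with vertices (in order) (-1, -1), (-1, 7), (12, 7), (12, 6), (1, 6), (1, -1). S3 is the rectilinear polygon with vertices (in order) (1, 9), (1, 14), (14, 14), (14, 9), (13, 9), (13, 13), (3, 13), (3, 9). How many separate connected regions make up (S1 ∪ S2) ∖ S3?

1

(S1 ∪ S2) ∖ S3 is a single connected region.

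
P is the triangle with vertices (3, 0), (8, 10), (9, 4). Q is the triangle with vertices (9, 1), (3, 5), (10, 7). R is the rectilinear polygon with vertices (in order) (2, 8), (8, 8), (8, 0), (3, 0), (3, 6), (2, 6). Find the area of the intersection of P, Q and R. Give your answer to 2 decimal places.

The intersection is the polygon with vertices (8,6.429), (8,3.333), (6.75,2.5), (4.875,3.75), (5.917,5.833).
By the shoelace formula its area is 8.26.

8.26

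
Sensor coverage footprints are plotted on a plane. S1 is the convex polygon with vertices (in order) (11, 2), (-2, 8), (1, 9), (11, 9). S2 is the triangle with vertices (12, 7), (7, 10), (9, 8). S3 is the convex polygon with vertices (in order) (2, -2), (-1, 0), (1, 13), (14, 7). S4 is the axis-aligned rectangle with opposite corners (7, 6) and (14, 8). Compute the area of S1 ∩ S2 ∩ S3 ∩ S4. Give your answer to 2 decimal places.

0.53

The intersection is the polygon with vertices (11,7.333), (9,8), (10.333,8), (11,7.6).
By the shoelace formula its area is 0.53.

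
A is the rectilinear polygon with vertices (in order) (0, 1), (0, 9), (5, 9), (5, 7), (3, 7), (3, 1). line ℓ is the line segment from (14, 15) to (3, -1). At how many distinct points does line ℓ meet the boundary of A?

0

The segment lies entirely outside A and never meets its boundary.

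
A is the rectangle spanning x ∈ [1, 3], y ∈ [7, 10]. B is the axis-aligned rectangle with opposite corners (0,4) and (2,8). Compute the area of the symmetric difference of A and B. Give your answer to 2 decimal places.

12.00

|A∩B|: x∈[1,2], y∈[7,8] → 1·1 = 1.
|A △ B| = |A| + |B| − 2·|A∩B| = 6 + 8 − 2 = 12.00.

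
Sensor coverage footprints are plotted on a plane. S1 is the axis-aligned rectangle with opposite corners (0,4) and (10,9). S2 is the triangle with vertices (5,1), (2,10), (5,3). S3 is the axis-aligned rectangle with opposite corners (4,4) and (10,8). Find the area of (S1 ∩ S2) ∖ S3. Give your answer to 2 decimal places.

|S1 ∩ S2| = 1.6667.
|(S1 ∩ S2) ∩ S3| = 0.381.
|(S1 ∩ S2) ∖ S3| = 1.6667 − 0.381 = 1.29.

1.29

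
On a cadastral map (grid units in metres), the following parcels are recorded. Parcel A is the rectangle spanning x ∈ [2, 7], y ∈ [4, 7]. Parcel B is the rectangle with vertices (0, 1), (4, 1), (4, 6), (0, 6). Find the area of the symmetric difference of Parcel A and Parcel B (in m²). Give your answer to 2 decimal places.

27.00

|Parcel A∩Parcel B|: x∈[2,4], y∈[4,6] → 2·2 = 4.
|Parcel A △ Parcel B| = |Parcel A| + |Parcel B| − 2·|Parcel A∩Parcel B| = 15 + 20 − 8 = 27.00.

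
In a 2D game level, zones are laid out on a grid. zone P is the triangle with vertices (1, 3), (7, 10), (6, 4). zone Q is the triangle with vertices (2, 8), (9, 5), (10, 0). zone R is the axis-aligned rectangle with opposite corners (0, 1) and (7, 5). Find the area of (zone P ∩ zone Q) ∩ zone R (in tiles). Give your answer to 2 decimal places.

The region (zone P ∩ zone Q) ∩ zone R is the polygon with vertices (6,4), (5,5), (6.167,5).
By the shoelace formula its area is 0.58.

0.58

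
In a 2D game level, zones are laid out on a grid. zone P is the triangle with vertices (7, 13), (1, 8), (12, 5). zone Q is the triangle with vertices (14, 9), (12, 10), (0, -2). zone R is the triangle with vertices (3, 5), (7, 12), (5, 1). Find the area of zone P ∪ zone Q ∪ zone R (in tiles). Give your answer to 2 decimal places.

60.07

By inclusion–exclusion:
Individual areas: |zone P| = 36.5, |zone Q| = 18, |zone R| = 15.
|zone P∩zone Q| = 3.4637.
|zone P∩zone R| = 5.1013.
|zone Q∩zone R| = 0.8649.
|zone P∩zone Q∩zone R| = 0.
|zone P ∪ zone Q ∪ zone R| = 69.5 − 9.4299 + 0 = 60.07.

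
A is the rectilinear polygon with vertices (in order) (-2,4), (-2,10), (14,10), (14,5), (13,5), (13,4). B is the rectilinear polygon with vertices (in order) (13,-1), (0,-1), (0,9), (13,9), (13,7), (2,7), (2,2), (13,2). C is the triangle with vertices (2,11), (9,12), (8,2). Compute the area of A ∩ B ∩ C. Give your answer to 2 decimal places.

9.20

The intersection is the polygon with vertices (8.7,9), (8.5,7), (4.667,7), (3.333,9).
By the shoelace formula its area is 9.20.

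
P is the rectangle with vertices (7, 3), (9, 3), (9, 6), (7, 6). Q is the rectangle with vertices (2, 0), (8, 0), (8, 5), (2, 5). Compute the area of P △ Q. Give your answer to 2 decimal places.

|P∩Q|: x∈[7,8], y∈[3,5] → 1·2 = 2.
|P △ Q| = |P| + |Q| − 2·|P∩Q| = 6 + 30 − 4 = 32.00.

32.00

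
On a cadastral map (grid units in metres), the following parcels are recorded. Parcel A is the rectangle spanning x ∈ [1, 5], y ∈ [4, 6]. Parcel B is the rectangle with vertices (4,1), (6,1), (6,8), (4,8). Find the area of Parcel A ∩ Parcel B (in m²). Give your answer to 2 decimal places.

|Parcel A∩Parcel B|: x∈[4,5], y∈[4,6] → 1·2 = 2.

2.00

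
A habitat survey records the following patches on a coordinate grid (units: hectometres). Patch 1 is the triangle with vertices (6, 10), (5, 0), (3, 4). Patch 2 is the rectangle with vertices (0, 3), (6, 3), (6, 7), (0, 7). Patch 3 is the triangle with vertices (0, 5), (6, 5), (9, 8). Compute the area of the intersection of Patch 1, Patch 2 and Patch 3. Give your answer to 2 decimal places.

The intersection is the polygon with vertices (4.2,6.4), (5.69,6.897), (5.5,5), (3.5,5).
By the shoelace formula its area is 2.77.

2.77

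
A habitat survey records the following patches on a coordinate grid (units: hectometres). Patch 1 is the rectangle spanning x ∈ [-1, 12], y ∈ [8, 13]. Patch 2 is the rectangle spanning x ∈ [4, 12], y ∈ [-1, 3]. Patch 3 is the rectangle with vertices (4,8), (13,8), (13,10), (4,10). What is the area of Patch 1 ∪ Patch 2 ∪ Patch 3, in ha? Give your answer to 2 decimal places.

99.00

By inclusion–exclusion:
Individual areas: |Patch 1| = 65, |Patch 2| = 32, |Patch 3| = 18.
|Patch 1∩Patch 2| = 0 (no overlap).
|Patch 1∩Patch 3|: x∈[4,12], y∈[8,10] → 8·2 = 16.
|Patch 2∩Patch 3| = 0 (no overlap).
|Patch 1∩Patch 2∩Patch 3| = 0.
|Patch 1 ∪ Patch 2 ∪ Patch 3| = 115 − 16 + 0 = 99.00.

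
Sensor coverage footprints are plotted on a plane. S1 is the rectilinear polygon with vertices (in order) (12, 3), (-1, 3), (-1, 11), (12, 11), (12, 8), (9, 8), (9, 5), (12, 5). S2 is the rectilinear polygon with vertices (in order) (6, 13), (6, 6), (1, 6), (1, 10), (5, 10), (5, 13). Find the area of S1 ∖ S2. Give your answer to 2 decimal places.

|S1| = 95, |S1∩S2| = 21.
|S1 ∖ S2| = |S1| − |S1∩S2| = 95 − 21 = 74.00.

74.00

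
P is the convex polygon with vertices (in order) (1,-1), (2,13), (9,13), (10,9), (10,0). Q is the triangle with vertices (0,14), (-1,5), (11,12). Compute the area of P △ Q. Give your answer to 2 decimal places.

102.48

|P| = 112.5, |Q| = 50.5, |P∩Q| = 30.2595.
|P △ Q| = |P| + |Q| − 2·|P∩Q| = 112.5 + 50.5 − 60.5191 = 102.48.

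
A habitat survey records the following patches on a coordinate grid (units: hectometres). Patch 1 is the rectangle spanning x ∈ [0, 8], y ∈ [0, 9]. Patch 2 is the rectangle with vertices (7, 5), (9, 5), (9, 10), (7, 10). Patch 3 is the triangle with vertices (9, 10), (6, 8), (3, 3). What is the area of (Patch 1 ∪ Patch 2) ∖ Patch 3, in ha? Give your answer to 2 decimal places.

73.50

|Patch 1 ∪ Patch 2| = 78.
|(Patch 1 ∪ Patch 2) ∩ Patch 3| = 4.5.
|(Patch 1 ∪ Patch 2) ∖ Patch 3| = 78 − 4.5 = 73.50.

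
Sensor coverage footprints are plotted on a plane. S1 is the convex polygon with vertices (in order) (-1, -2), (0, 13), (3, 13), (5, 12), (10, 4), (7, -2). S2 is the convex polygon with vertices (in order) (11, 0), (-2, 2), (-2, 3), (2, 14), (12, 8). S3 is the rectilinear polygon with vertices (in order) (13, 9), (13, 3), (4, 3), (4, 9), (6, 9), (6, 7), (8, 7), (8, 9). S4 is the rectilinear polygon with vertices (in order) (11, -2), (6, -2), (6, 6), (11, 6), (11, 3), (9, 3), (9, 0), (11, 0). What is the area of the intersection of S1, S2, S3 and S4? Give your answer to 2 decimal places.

The intersection is the polygon with vertices (9.5,3), (9,3), (6,3), (6,6), (8.75,6), (10,4).
By the shoelace formula its area is 10.50.

10.50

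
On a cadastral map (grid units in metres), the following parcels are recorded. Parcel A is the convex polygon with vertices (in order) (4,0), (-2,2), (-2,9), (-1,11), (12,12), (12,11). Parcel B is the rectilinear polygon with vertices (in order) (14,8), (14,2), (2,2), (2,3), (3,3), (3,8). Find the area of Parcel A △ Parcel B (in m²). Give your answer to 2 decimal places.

118.86

|Parcel A| = 109.5, |Parcel B| = 67, |Parcel A∩Parcel B| = 28.8182.
|Parcel A △ Parcel B| = |Parcel A| + |Parcel B| − 2·|Parcel A∩Parcel B| = 109.5 + 67 − 57.6364 = 118.86.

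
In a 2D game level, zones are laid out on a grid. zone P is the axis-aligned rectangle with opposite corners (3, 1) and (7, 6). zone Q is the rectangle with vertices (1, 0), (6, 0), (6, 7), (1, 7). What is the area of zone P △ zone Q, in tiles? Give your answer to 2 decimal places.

|zone P∩zone Q|: x∈[3,6], y∈[1,6] → 3·5 = 15.
|zone P △ zone Q| = |zone P| + |zone Q| − 2·|zone P∩zone Q| = 20 + 35 − 30 = 25.00.

25.00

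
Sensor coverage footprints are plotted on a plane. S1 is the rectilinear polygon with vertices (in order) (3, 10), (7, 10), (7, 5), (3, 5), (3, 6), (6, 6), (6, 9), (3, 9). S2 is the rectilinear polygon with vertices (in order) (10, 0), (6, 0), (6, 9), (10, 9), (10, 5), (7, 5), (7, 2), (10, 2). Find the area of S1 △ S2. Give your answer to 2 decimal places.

|S1| = 11, |S2| = 27, |S1∩S2| = 4.
|S1 △ S2| = |S1| + |S2| − 2·|S1∩S2| = 11 + 27 − 8 = 30.00.

30.00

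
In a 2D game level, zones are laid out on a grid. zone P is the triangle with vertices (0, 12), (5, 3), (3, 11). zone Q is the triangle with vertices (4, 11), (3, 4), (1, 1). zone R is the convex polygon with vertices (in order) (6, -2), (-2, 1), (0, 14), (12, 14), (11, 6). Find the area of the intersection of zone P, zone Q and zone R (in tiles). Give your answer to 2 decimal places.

The intersection is the polygon with vertices (3.454,9.182), (3.636,8.454), (3.296,6.068), (2.792,6.974).
By the shoelace formula its area is 1.20.

1.20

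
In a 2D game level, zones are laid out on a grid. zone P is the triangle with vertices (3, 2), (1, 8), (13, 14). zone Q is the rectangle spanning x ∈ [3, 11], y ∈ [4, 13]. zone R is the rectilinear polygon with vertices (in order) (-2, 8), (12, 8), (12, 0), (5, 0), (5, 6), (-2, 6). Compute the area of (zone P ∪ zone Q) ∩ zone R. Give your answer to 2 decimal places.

31.33

The region (zone P ∪ zone Q) ∩ zone R is the polygon with vertices (11,4), (5,4), (5,6), (1.667,6), (1,8), (11,8).
By the shoelace formula its area is 31.33.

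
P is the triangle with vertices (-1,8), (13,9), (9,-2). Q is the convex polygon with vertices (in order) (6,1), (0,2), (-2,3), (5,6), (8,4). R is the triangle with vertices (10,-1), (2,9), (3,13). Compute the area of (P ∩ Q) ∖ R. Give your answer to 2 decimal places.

10.43

|P ∩ Q| = 14.1.
|(P ∩ Q) ∩ R| = 3.674.
|(P ∩ Q) ∖ R| = 14.1 − 3.674 = 10.43.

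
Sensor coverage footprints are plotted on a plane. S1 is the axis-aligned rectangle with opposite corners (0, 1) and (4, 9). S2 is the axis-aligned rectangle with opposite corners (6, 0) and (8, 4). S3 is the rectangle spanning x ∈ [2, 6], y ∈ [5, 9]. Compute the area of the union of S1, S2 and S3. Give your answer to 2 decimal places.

By inclusion–exclusion:
Individual areas: |S1| = 32, |S2| = 8, |S3| = 16.
|S1∩S2| = 0 (no overlap).
|S1∩S3|: x∈[2,4], y∈[5,9] → 2·4 = 8.
|S2∩S3| = 0 (no overlap).
|S1∩S2∩S3| = 0.
|S1 ∪ S2 ∪ S3| = 56 − 8 + 0 = 48.00.

48.00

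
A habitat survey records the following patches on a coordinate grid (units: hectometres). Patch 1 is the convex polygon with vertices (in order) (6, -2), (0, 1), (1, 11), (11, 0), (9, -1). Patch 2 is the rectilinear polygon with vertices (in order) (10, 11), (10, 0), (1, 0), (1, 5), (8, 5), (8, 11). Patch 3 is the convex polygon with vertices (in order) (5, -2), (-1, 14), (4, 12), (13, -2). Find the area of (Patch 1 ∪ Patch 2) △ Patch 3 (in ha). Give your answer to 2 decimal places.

|Patch 1 ∪ Patch 2| = 88.6636.
|(Patch 1 ∪ Patch 2) ∩ Patch 3| = 54.432.
|(Patch 1 ∪ Patch 2) △ Patch 3| = 88.6636 + 90 − 108.8639 = 69.80.

69.80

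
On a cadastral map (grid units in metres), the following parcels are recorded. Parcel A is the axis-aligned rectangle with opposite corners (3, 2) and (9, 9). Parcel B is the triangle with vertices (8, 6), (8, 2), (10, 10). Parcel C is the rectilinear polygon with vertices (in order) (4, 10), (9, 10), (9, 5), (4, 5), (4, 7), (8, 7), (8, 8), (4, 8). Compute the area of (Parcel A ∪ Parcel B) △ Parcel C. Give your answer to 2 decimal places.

32.00

|Parcel A ∪ Parcel B| = 43.
|(Parcel A ∪ Parcel B) ∩ Parcel C| = 16.
|(Parcel A ∪ Parcel B) △ Parcel C| = 43 + 21 − 32 = 32.00.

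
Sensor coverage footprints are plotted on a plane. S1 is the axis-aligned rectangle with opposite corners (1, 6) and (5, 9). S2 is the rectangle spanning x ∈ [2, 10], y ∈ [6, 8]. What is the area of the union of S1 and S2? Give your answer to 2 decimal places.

22.00

By inclusion–exclusion:
Individual areas: |S1| = 12, |S2| = 16.
|S1∩S2|: x∈[2,5], y∈[6,8] → 3·2 = 6.
|S1 ∪ S2| = 28 − 6 = 22.00.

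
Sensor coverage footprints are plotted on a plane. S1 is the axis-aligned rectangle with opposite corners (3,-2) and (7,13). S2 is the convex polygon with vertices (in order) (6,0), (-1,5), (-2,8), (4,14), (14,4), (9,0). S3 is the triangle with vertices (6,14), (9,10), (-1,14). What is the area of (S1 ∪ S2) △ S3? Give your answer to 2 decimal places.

|S1 ∪ S2| = 135.2143.
|(S1 ∪ S2) ∩ S3| = 6.7202.
|(S1 ∪ S2) △ S3| = 135.2143 + 14 − 13.4405 = 135.77.

135.77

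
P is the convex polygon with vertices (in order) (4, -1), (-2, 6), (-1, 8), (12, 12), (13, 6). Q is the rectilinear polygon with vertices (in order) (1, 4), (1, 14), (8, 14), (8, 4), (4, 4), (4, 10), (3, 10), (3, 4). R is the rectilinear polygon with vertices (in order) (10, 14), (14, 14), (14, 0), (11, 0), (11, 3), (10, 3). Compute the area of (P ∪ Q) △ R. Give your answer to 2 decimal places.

155.27

|P ∪ Q| = 138.0385.
|(P ∪ Q) ∩ R| = 17.8846.
|(P ∪ Q) △ R| = 138.0385 + 53 − 35.7692 = 155.27.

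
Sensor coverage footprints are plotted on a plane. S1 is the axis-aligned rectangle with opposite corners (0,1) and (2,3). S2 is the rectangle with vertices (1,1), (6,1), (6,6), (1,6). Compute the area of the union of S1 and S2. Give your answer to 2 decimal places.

By inclusion–exclusion:
Individual areas: |S1| = 4, |S2| = 25.
|S1∩S2|: x∈[1,2], y∈[1,3] → 1·2 = 2.
|S1 ∪ S2| = 29 − 2 = 27.00.

27.00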